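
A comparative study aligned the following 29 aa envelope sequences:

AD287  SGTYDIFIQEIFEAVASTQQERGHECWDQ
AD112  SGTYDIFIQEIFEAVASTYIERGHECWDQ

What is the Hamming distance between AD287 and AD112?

2

The sequences differ at positions 19 (Q/Y), 20 (Q/I).
That gives 2 mismatches out of 29 aligned sites, so the Hamming distance is 2.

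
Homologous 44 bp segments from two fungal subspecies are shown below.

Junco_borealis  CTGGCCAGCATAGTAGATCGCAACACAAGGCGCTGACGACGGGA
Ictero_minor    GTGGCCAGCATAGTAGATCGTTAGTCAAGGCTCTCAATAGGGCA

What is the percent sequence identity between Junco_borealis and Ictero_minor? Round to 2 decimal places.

75.00%

The sequences differ at positions 1 (C/G), 21 (C/T), 22 (A/T), 24 (C/G), 25 (A/T), 32 (G/T), 35 (G/C), 37 (C/A), 38 (G/T), 40 (C/G), 43 (G/C).
33 of the 44 sites match, so the percent identity is 33/44 × 100 = 75.00%.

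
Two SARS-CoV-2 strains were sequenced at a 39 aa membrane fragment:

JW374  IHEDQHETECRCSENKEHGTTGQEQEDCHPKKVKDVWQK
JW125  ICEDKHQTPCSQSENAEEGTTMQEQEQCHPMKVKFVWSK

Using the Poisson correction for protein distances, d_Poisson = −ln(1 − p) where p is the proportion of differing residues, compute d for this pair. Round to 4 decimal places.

0.4055

The sequences differ at positions 2 (H/C), 5 (Q/K), 7 (E/Q), 9 (E/P), 11 (R/S), 12 (C/Q), 16 (K/A), 18 (H/E), 22 (G/M), 27 (D/Q), 31 (K/M), 35 (D/F), 38 (Q/S).
p = 13/39 = 0.333333.
d = −ln(1 − 0.333333) = −ln(0.666667) = 0.4055.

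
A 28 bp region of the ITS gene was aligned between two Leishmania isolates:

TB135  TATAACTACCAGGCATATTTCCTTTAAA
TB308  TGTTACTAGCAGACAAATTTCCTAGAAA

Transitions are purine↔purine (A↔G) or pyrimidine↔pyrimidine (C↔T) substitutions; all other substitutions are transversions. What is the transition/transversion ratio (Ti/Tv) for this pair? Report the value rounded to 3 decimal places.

0.400

Differing sites — 2:A/G (Ti); 4:A/T (Tv); 9:C/G (Tv); 13:G/A (Ti); 16:T/A (Tv); 24:T/A (Tv); 25:T/G (Tv).
Of the 7 differences, 2 transitions and 5 transversions, so Ti/Tv = 2/5 = 0.400.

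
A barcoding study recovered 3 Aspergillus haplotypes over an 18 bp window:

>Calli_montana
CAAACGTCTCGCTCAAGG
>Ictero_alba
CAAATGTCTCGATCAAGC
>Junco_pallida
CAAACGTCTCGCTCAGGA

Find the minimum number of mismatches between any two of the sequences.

Pairwise Hamming distances:
  Calli_montana vs Ictero_alba: 3
  Calli_montana vs Junco_pallida: 2
  Ictero_alba vs Junco_pallida: 4
The smallest is 2, between Calli_montana and Junco_pallida.

2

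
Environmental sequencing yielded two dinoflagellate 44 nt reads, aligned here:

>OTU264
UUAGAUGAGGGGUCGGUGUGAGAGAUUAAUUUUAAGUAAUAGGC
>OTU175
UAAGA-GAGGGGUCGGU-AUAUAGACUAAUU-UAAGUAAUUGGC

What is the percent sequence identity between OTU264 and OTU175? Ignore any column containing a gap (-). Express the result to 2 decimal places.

85.37%

Excluding the 3 gap columns leaves 41 comparable sites.
Differing sites — 2:U/A; 19:U/A; 20:G/U; 22:G/U; 26:U/C; 41:A/U.
35 of the 41 comparable sites match, so the percent identity is 35/41 × 100 = 85.37%.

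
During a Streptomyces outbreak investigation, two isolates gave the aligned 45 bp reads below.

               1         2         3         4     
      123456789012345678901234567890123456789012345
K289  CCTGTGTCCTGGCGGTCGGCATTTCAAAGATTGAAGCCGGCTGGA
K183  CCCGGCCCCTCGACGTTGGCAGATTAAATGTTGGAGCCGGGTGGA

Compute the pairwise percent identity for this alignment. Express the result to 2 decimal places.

66.67%

Differing sites — 3:T/C; 5:T/G; 6:G/C; 7:T/C; 11:G/C; 13:C/A; 14:G/C; 17:C/T; 22:T/G; 23:T/A; 25:C/T; 29:G/T; 30:A/G; 34:A/G; 41:C/G.
30 of the 45 sites match, so the percent identity is 30/45 × 100 = 66.67%.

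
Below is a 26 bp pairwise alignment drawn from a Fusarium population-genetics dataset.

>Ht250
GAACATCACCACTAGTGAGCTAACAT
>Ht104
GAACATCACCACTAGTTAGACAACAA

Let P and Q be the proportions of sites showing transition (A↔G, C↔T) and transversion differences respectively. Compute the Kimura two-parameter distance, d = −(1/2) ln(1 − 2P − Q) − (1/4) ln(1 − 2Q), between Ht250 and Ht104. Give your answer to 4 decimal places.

0.1724

Differing sites — 17:G/T (Tv); 20:C/A (Tv); 21:T/C (Ti); 26:T/A (Tv).
Of the 4 differences, 1 transition and 3 transversions over 26 sites: P = 1/26 = 0.038462, Q = 3/26 = 0.115385.
d = −0.5·ln(0.807691) − 0.25·ln(0.769230) = −0.5·(-0.213576) − 0.25·(-0.262365) = 0.1724.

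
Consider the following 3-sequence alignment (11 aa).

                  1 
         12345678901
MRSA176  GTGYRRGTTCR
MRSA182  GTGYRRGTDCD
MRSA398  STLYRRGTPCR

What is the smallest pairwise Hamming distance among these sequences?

Pairwise Hamming distances:
  MRSA176 vs MRSA182: 2
  MRSA176 vs MRSA398: 3
  MRSA182 vs MRSA398: 4
The smallest is 2, between MRSA176 and MRSA182.

2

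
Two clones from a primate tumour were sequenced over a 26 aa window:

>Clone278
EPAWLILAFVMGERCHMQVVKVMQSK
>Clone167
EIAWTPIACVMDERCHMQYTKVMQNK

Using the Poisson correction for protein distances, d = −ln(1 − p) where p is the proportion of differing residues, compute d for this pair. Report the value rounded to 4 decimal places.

The sequences differ at positions 2 (P/I), 5 (L/T), 6 (I/P), 7 (L/I), 9 (F/C), 12 (G/D), 19 (V/Y), 20 (V/T), 25 (S/N).
p = 9/26 = 0.346154.
d = −ln(1 − 0.346154) = −ln(0.653846) = 0.4249.

0.4249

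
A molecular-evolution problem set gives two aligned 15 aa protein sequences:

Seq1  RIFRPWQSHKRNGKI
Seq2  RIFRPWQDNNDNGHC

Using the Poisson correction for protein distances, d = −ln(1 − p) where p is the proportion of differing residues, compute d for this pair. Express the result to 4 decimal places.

0.5108

Mismatches occur at site 8 (S↔D), site 9 (H↔N), site 10 (K↔N), site 11 (R↔D), site 14 (K↔H), site 15 (I↔C).
p = 6/15 = 0.400000.
d = −ln(1 − 0.400000) = −ln(0.600000) = 0.5108.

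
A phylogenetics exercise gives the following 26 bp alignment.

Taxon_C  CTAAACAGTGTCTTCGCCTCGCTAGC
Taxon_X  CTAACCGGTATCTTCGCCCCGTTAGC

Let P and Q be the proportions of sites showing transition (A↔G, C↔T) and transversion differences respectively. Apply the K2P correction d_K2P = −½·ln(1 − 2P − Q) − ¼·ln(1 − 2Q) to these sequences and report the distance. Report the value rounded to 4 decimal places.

0.2325

The sequences differ at positions 5 (A/C, transversion), 7 (A/G, transition), 10 (G/A, transition), 19 (T/C, transition), 22 (C/T, transition).
Of the 5 differences, 4 transitions and 1 transversion over 26 sites: P = 4/26 = 0.153846, Q = 1/26 = 0.038462.
d = −0.5·ln(0.653846) − 0.25·ln(0.923076) = −0.5·(-0.424883) − 0.25·(-0.080044) = 0.2325.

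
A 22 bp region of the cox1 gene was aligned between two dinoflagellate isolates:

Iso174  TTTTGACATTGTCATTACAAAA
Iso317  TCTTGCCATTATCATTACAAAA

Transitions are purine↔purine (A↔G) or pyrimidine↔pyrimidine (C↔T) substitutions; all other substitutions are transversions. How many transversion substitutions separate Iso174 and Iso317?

1

Mismatches occur at site 2 (T↔C, transition), site 6 (A↔C, transversion), site 11 (G↔A, transition).
Of the 3 differences, 2 transitions and 1 transversion, so the answer is 1.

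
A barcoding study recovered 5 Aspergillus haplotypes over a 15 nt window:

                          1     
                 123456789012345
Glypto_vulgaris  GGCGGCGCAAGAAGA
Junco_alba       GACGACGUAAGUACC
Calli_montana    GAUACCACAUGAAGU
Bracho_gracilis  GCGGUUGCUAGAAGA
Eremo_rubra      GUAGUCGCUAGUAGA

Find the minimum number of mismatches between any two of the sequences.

Pairwise Hamming distances:
  Glypto_vulgaris vs Junco_alba: 6
  Glypto_vulgaris vs Calli_montana: 7
  Glypto_vulgaris vs Bracho_gracilis: 5
  Glypto_vulgaris vs Eremo_rubra: 5
  Junco_alba vs Calli_montana: 9
  Junco_alba vs Bracho_gracilis: 9
  Junco_alba vs Eremo_rubra: 7
  Calli_montana vs Bracho_gracilis: 9
  Calli_montana vs Eremo_rubra: 9
  Bracho_gracilis vs Eremo_rubra: 4
The smallest is 4, between Bracho_gracilis and Eremo_rubra.

4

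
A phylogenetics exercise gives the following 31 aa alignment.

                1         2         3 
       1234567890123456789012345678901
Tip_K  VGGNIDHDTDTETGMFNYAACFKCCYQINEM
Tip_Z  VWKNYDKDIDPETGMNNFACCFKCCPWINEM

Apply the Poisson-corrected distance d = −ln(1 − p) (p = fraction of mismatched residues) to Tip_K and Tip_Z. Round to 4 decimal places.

0.4383

The sequences differ at positions 2 (G/W), 3 (G/K), 5 (I/Y), 7 (H/K), 9 (T/I), 11 (T/P), 16 (F/N), 18 (Y/F), 20 (A/C), 26 (Y/P), 27 (Q/W).
p = 11/31 = 0.354839.
d = −ln(1 − 0.354839) = −ln(0.645161) = 0.4383.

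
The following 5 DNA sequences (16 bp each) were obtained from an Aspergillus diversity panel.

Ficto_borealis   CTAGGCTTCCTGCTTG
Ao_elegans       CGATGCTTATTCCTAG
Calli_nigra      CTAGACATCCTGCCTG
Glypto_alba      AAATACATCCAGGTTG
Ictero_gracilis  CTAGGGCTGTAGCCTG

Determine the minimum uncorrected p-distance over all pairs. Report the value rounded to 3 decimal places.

Pairwise Hamming distances:
  Ficto_borealis vs Ao_elegans: 6
  Ficto_borealis vs Calli_nigra: 3
  Ficto_borealis vs Glypto_alba: 7
  Ficto_borealis vs Ictero_gracilis: 6
  Ao_elegans vs Calli_nigra: 9
  Ao_elegans vs Glypto_alba: 10
  Ao_elegans vs Ictero_gracilis: 9
  Calli_nigra vs Glypto_alba: 6
  Calli_nigra vs Ictero_gracilis: 6
  Glypto_alba vs Ictero_gracilis: 10
The smallest is 3 mismatches, between Ficto_borealis and Calli_nigra; p = 3/16 = 0.188.

0.188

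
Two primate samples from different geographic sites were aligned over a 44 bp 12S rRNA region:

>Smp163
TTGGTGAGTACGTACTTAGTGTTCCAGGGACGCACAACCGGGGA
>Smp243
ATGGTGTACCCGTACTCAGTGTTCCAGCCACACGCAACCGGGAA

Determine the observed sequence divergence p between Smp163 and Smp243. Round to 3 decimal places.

Differing sites — 1:T/A; 7:A/T; 8:G/A; 9:T/C; 10:A/C; 17:T/C; 28:G/C; 29:G/C; 32:G/A; 34:A/G; 43:G/A.
There are 11 differences over 44 sites, so p = 11/44 = 0.250.

0.250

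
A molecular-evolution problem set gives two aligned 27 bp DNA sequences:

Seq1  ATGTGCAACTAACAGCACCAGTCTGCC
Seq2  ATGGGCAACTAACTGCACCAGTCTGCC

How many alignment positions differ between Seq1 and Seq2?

2

The sequences differ at positions 4 (T/G), 14 (A/T).
That gives 2 mismatches out of 27 aligned sites, so the Hamming distance is 2.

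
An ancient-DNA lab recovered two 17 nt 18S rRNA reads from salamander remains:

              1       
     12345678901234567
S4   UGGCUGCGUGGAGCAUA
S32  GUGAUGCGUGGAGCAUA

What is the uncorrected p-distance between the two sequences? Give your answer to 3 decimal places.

0.176

Differing sites — 1:U/G; 2:G/U; 4:C/A.
There are 3 differences over 17 sites, so p = 3/17 = 0.176.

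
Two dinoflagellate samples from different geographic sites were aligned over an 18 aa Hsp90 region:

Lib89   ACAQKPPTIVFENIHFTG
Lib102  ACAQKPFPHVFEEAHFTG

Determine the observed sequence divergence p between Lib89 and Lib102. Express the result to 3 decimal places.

Mismatches occur at site 7 (P→F), site 8 (T→P), site 9 (I→H), site 13 (N→E), site 14 (I→A).
There are 5 differences over 18 sites, so p = 5/18 = 0.278.

0.278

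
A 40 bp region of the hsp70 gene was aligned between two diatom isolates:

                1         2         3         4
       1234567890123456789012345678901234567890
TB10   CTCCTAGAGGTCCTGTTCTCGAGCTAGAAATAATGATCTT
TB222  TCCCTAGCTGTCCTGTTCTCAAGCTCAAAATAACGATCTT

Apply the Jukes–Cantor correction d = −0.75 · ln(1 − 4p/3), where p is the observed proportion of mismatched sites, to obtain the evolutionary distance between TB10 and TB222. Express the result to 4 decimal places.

The sequences differ at positions 1 (C/T), 2 (T/C), 8 (A/C), 9 (G/T), 21 (G/A), 26 (A/C), 27 (G/A), 34 (T/C).
p = 8/40 = 0.200000.
d = −0.75 · ln(1 − (4/3)·0.200000) = −0.75 · ln(0.733333) = −0.75 · (-0.310155) = 0.2326.

0.2326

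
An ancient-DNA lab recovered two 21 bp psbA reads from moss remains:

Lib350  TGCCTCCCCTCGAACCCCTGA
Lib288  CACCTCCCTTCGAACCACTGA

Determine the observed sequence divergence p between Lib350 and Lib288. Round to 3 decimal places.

0.190

Differing sites — 1:T/C; 2:G/A; 9:C/T; 17:C/A.
There are 4 differences over 21 sites, so p = 4/21 = 0.190.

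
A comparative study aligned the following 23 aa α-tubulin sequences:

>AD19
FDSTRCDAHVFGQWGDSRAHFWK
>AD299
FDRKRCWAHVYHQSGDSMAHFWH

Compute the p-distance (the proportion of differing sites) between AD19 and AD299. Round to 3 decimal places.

Differing sites — 3:S/R; 4:T/K; 7:D/W; 11:F/Y; 12:G/H; 14:W/S; 18:R/M; 23:K/H.
There are 8 differences over 23 sites, so p = 8/23 = 0.348.

0.348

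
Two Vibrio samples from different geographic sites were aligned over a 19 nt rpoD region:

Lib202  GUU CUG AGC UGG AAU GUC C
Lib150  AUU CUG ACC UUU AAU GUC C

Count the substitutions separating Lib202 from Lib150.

Differing sites — 1:G/A; 8:G/C; 11:G/U; 12:G/U.
That gives 4 mismatches out of 19 aligned sites, so the Hamming distance is 4.

4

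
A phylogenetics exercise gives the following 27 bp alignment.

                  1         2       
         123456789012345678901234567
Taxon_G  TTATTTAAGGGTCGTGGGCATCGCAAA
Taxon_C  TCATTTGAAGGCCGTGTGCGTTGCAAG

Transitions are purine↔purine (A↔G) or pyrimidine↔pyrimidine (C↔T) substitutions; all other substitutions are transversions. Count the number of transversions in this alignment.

1

Differing sites — 2:T/C (Ti); 7:A/G (Ti); 9:G/A (Ti); 12:T/C (Ti); 17:G/T (Tv); 20:A/G (Ti); 22:C/T (Ti); 27:A/G (Ti).
Of the 8 differences, 7 transitions and 1 transversion, so the answer is 1.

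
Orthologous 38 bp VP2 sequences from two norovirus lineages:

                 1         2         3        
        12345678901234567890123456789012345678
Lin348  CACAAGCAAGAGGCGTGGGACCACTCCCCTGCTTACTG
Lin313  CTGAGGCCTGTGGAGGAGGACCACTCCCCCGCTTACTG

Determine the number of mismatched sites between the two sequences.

10

Mismatches occur at site 2 (A/T), site 3 (C/G), site 5 (A/G), site 8 (A/C), site 9 (A/T), site 11 (A/T), site 14 (C/A), site 16 (T/G), site 17 (G/A), site 30 (T/C).
That gives 10 mismatches out of 38 aligned sites, so the Hamming distance is 10.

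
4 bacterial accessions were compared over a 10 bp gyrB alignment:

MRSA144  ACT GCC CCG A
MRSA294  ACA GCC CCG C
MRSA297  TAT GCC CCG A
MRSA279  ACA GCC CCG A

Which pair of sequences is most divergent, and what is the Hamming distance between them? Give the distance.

Pairwise Hamming distances:
  MRSA144 vs MRSA294: 2
  MRSA144 vs MRSA297: 2
  MRSA144 vs MRSA279: 1
  MRSA294 vs MRSA297: 4
  MRSA294 vs MRSA279: 1
  MRSA297 vs MRSA279: 3
The largest is 4, between MRSA294 and MRSA297.

4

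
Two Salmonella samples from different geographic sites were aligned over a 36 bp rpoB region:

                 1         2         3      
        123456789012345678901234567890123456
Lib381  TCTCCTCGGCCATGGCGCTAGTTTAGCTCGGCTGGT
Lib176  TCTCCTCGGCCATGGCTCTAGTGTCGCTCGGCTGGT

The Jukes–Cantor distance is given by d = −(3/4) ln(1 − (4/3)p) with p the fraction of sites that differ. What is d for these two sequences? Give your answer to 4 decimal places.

The sequences differ at positions 17 (G/T), 23 (T/G), 25 (A/C).
p = 3/36 = 0.083333.
d = −0.75 · ln(1 − (4/3)·0.083333) = −0.75 · ln(0.888889) = −0.75 · (-0.117783) = 0.0883.

0.0883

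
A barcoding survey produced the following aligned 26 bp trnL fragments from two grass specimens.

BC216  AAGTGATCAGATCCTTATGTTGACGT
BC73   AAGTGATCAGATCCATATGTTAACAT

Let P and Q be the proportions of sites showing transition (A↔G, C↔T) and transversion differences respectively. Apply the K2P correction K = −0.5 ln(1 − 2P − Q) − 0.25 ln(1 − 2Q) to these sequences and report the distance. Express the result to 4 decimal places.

Mismatches occur at site 15 (T/A, transversion), site 22 (G/A, transition), site 25 (G/A, transition).
Of the 3 differences, 2 transitions and 1 transversion over 26 sites: P = 2/26 = 0.076923, Q = 1/26 = 0.038462.
d = −0.5·ln(0.807692) − 0.25·ln(0.923076) = −0.5·(-0.213574) − 0.25·(-0.080044) = 0.1268.

0.1268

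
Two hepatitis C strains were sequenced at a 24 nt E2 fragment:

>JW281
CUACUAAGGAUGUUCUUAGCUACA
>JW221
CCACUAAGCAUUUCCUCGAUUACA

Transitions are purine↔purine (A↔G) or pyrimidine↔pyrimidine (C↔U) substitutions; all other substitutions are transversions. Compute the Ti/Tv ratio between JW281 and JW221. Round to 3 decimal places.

3.000

Mismatches occur at site 2 (U↔C, transition), site 9 (G↔C, transversion), site 12 (G↔U, transversion), site 14 (U↔C, transition), site 17 (U↔C, transition), site 18 (A↔G, transition), site 19 (G↔A, transition), site 20 (C↔U, transition).
Of the 8 differences, 6 transitions and 2 transversions, so Ti/Tv = 6/2 = 3.000.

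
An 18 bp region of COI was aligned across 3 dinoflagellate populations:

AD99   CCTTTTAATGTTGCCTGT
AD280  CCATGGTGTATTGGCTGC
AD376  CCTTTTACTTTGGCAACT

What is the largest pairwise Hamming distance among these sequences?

Pairwise Hamming distances:
  AD99 vs AD280: 8
  AD99 vs AD376: 6
  AD280 vs AD376: 12
The largest is 12, between AD280 and AD376.

12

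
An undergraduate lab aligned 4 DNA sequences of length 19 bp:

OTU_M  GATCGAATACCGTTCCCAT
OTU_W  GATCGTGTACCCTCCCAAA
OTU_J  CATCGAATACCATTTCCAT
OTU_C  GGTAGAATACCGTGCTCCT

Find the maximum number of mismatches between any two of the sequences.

Pairwise Hamming distances:
  OTU_M vs OTU_W: 6
  OTU_M vs OTU_J: 3
  OTU_M vs OTU_C: 5
  OTU_W vs OTU_J: 8
  OTU_W vs OTU_C: 10
  OTU_J vs OTU_C: 8
The largest is 10, between OTU_W and OTU_C.

10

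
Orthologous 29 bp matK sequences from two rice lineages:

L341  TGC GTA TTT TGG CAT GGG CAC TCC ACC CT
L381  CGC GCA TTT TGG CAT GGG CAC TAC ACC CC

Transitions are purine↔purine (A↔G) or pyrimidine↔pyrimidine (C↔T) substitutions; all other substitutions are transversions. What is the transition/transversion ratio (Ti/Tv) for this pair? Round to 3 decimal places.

3.000

Mismatches occur at site 1 (T→C, transition), site 5 (T→C, transition), site 23 (C→A, transversion), site 29 (T→C, transition).
Of the 4 differences, 3 transitions and 1 transversion, so Ti/Tv = 3/1 = 3.000.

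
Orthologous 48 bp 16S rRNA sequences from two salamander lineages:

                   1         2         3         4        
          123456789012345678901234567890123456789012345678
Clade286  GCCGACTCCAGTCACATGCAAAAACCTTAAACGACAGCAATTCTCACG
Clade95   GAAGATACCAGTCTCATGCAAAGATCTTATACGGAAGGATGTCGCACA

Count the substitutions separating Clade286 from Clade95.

15

The sequences differ at positions 2 (C/A), 3 (C/A), 6 (C/T), 7 (T/A), 14 (A/T), 23 (A/G), 25 (C/T), 30 (A/T), 34 (A/G), 35 (C/A), 38 (C/G), 40 (A/T), 41 (T/G), 44 (T/G), 48 (G/A).
That gives 15 mismatches out of 48 aligned sites, so the Hamming distance is 15.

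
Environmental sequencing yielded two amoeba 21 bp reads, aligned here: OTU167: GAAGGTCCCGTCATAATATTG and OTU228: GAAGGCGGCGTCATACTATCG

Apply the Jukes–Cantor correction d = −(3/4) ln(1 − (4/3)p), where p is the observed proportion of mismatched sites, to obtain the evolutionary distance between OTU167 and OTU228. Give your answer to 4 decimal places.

Mismatches occur at site 6 (T↔C), site 7 (C↔G), site 8 (C↔G), site 16 (A↔C), site 20 (T↔C).
p = 5/21 = 0.238095.
d = −0.75 · ln(1 − (4/3)·0.238095) = −0.75 · ln(0.682540) = −0.75 · (-0.381934) = 0.2865.

0.2865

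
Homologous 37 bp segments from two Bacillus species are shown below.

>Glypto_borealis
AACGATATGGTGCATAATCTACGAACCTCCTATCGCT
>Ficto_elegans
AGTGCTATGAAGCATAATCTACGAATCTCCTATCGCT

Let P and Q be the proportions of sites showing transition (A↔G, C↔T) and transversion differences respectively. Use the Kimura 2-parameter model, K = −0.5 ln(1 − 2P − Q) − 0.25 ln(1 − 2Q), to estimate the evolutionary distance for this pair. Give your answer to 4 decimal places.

The sequences differ at positions 2 (A/G, transition), 3 (C/T, transition), 5 (A/C, transversion), 10 (G/A, transition), 11 (T/A, transversion), 26 (C/T, transition).
Of the 6 differences, 4 transitions and 2 transversions over 37 sites: P = 4/37 = 0.108108, Q = 2/37 = 0.054054.
d = −0.5·ln(0.729730) − 0.25·ln(0.891892) = −0.5·(-0.315081) − 0.25·(-0.114410) = 0.1861.

0.1861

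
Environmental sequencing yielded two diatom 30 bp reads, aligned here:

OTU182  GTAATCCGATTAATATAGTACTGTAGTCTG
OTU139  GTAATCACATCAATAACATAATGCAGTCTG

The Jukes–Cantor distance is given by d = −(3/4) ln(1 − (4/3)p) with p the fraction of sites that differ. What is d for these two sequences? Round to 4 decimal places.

0.3295

The sequences differ at positions 7 (C/A), 8 (G/C), 11 (T/C), 16 (T/A), 17 (A/C), 18 (G/A), 21 (C/A), 24 (T/C).
p = 8/30 = 0.266667.
d = −0.75 · ln(1 − (4/3)·0.266667) = −0.75 · ln(0.644444) = −0.75 · (-0.439367) = 0.3295.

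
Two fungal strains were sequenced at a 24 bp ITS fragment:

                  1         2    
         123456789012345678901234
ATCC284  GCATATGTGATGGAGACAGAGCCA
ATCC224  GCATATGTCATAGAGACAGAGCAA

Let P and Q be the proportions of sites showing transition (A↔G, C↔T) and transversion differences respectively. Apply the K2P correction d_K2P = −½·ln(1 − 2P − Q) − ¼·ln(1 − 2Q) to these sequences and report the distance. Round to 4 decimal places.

0.1367

Differing sites — 9:G/C (Tv); 12:G/A (Ti); 23:C/A (Tv).
Of the 3 differences, 1 transition and 2 transversions over 24 sites: P = 1/24 = 0.041667, Q = 2/24 = 0.083333.
d = −0.5·ln(0.833333) − 0.25·ln(0.833334) = −0.5·(-0.182322) − 0.25·(-0.182321) = 0.1367.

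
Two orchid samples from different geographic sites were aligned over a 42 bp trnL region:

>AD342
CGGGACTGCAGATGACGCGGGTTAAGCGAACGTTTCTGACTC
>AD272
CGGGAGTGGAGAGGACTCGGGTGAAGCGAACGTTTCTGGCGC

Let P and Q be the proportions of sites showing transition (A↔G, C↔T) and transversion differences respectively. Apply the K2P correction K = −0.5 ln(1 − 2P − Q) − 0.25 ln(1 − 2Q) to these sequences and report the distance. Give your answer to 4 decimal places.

0.1898

Mismatches occur at site 6 (C↔G, transversion), site 9 (C↔G, transversion), site 13 (T↔G, transversion), site 17 (G↔T, transversion), site 23 (T↔G, transversion), site 39 (A↔G, transition), site 41 (T↔G, transversion).
Of the 7 differences, 1 transition and 6 transversions over 42 sites: P = 1/42 = 0.023810, Q = 6/42 = 0.142857.
d = −0.5·ln(0.809523) − 0.25·ln(0.714286) = −0.5·(-0.211310) − 0.25·(-0.336472) = 0.1898.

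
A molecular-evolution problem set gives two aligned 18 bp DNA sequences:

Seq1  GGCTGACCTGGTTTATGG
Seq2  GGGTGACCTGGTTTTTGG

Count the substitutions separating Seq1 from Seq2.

The sequences differ at positions 3 (C/G), 15 (A/T).
That gives 2 mismatches out of 18 aligned sites, so the Hamming distance is 2.

2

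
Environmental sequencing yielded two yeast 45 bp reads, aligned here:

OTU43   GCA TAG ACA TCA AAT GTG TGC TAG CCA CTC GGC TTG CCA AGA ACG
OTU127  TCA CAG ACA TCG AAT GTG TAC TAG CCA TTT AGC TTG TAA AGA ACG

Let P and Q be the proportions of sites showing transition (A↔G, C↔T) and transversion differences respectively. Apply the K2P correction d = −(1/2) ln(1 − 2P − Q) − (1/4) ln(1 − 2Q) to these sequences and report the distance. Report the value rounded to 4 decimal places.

0.2430

The sequences differ at positions 1 (G/T, transversion), 4 (T/C, transition), 12 (A/G, transition), 20 (G/A, transition), 28 (C/T, transition), 30 (C/T, transition), 31 (G/A, transition), 37 (C/T, transition), 38 (C/A, transversion).
Of the 9 differences, 7 transitions and 2 transversions over 45 sites: P = 7/45 = 0.155556, Q = 2/45 = 0.044444.
d = −0.5·ln(0.644444) − 0.25·ln(0.911112) = −0.5·(-0.439367) − 0.25·(-0.093089) = 0.2430.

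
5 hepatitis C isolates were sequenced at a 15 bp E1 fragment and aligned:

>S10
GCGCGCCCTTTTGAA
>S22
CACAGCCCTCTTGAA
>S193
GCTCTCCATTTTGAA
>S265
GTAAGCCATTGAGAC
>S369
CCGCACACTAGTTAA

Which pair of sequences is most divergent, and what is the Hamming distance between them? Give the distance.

Pairwise Hamming distances:
  S10 vs S22: 5
  S10 vs S193: 3
  S10 vs S265: 7
  S10 vs S369: 6
  S22 vs S193: 7
  S22 vs S265: 8
  S22 vs S369: 8
  S193 vs S265: 7
  S193 vs S369: 8
  S265 vs S369: 11
The largest is 11, between S265 and S369.

11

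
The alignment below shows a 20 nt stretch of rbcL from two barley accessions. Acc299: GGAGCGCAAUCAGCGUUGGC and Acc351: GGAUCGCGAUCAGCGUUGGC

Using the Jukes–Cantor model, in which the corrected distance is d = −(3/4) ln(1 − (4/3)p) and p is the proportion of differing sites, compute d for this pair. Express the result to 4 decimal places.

0.1073

The sequences differ at positions 4 (G/U), 8 (A/G).
p = 2/20 = 0.100000.
d = −0.75 · ln(1 − (4/3)·0.100000) = −0.75 · ln(0.866667) = −0.75 · (-0.143100) = 0.1073.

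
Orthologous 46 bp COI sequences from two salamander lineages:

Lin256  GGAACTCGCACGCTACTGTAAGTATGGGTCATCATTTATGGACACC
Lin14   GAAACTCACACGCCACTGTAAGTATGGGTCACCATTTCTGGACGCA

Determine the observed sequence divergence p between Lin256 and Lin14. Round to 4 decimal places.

The sequences differ at positions 2 (G/A), 8 (G/A), 14 (T/C), 32 (T/C), 38 (A/C), 44 (A/G), 46 (C/A).
There are 7 differences over 46 sites, so p = 7/46 = 0.1522.

0.1522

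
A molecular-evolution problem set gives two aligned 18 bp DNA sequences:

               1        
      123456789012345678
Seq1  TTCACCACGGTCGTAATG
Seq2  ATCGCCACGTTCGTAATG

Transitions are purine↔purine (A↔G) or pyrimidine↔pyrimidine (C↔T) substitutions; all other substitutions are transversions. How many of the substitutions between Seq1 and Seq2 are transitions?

The sequences differ at positions 1 (T/A, transversion), 4 (A/G, transition), 10 (G/T, transversion).
Of the 3 differences, 1 transition and 2 transversions, so the answer is 1.

1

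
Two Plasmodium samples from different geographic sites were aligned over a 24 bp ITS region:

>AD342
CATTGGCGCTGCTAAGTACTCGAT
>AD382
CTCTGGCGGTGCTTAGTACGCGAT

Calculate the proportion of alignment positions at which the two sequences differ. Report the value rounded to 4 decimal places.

0.2083

Mismatches occur at site 2 (A↔T), site 3 (T↔C), site 9 (C↔G), site 14 (A↔T), site 20 (T↔G).
There are 5 differences over 24 sites, so p = 5/24 = 0.2083.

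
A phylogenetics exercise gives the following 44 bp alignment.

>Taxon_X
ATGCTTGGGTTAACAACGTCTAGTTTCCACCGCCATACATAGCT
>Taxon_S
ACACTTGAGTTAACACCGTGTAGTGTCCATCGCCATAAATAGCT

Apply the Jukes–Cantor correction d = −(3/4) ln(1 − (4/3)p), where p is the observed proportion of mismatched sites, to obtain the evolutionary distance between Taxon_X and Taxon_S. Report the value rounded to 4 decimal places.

The sequences differ at positions 2 (T/C), 3 (G/A), 8 (G/A), 16 (A/C), 20 (C/G), 25 (T/G), 30 (C/T), 38 (C/A).
p = 8/44 = 0.181818.
d = −0.75 · ln(1 − (4/3)·0.181818) = −0.75 · ln(0.757576) = −0.75 · (-0.277631) = 0.2082.

0.2082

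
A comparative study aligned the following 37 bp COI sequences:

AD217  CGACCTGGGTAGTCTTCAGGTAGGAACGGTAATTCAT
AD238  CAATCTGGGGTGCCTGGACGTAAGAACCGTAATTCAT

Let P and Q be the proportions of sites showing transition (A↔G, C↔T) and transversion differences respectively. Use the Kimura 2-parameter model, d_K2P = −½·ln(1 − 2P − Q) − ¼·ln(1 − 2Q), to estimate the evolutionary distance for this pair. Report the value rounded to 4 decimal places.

Mismatches occur at site 2 (G↔A, transition), site 4 (C↔T, transition), site 10 (T↔G, transversion), site 11 (A↔T, transversion), site 13 (T↔C, transition), site 16 (T↔G, transversion), site 17 (C↔G, transversion), site 19 (G↔C, transversion), site 23 (G↔A, transition), site 28 (G↔C, transversion).
Of the 10 differences, 4 transitions and 6 transversions over 37 sites: P = 4/37 = 0.108108, Q = 6/37 = 0.162162.
d = −0.5·ln(0.621622) − 0.25·ln(0.675676) = −0.5·(-0.475423) − 0.25·(-0.392042) = 0.3357.

0.3357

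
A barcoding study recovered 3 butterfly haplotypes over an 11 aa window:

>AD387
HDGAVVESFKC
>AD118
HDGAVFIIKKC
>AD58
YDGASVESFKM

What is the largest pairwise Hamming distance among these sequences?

Pairwise Hamming distances:
  AD387 vs AD118: 4
  AD387 vs AD58: 3
  AD118 vs AD58: 7
The largest is 7, between AD118 and AD58.

7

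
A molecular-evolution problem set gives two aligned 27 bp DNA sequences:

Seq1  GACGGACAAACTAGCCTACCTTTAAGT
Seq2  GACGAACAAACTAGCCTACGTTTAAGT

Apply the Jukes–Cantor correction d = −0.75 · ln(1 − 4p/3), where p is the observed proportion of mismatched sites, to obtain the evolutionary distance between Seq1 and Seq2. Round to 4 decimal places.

0.0780

Mismatches occur at site 5 (G→A), site 20 (C→G).
p = 2/27 = 0.074074.
d = −0.75 · ln(1 − (4/3)·0.074074) = −0.75 · ln(0.901235) = −0.75 · (-0.103989) = 0.0780.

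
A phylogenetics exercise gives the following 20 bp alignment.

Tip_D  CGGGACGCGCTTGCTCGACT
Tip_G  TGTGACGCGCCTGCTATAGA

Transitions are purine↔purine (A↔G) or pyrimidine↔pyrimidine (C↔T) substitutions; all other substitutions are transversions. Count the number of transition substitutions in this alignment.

The sequences differ at positions 1 (C/T, transition), 3 (G/T, transversion), 11 (T/C, transition), 16 (C/A, transversion), 17 (G/T, transversion), 19 (C/G, transversion), 20 (T/A, transversion).
Of the 7 differences, 2 transitions and 5 transversions, so the answer is 2.

2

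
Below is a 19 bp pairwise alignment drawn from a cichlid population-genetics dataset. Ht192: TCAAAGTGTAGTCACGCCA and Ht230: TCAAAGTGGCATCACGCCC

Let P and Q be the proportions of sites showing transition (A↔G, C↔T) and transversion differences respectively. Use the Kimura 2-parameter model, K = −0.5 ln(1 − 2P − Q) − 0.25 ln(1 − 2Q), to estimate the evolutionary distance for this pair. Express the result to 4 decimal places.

Differing sites — 9:T/G (Tv); 10:A/C (Tv); 11:G/A (Ti); 19:A/C (Tv).
Of the 4 differences, 1 transition and 3 transversions over 19 sites: P = 1/19 = 0.052632, Q = 3/19 = 0.157895.
d = −0.5·ln(0.736841) − 0.25·ln(0.684210) = −0.5·(-0.305383) − 0.25·(-0.379490) = 0.2476.

0.2476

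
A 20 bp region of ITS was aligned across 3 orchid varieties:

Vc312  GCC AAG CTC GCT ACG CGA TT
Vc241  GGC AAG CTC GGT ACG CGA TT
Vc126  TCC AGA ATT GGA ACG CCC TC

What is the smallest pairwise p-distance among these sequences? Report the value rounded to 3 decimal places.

0.100

Pairwise Hamming distances:
  Vc312 vs Vc241: 2
  Vc312 vs Vc126: 10
  Vc241 vs Vc126: 10
The smallest is 2 mismatches, between Vc312 and Vc241; p = 2/20 = 0.100.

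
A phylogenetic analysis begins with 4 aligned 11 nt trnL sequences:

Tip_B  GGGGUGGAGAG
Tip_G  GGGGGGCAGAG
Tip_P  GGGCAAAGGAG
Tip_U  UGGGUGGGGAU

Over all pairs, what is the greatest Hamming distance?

6

Pairwise Hamming distances:
  Tip_B vs Tip_G: 2
  Tip_B vs Tip_P: 5
  Tip_B vs Tip_U: 3
  Tip_G vs Tip_P: 5
  Tip_G vs Tip_U: 5
  Tip_P vs Tip_U: 6
The largest is 6, between Tip_P and Tip_U.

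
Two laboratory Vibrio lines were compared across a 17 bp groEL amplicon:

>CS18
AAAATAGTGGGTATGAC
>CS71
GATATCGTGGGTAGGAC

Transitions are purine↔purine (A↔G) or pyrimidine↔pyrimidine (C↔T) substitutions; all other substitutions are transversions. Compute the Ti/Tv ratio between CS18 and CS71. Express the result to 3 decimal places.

0.333

Mismatches occur at site 1 (A/G, transition), site 3 (A/T, transversion), site 6 (A/C, transversion), site 14 (T/G, transversion).
Of the 4 differences, 1 transition and 3 transversions, so Ti/Tv = 1/3 = 0.333.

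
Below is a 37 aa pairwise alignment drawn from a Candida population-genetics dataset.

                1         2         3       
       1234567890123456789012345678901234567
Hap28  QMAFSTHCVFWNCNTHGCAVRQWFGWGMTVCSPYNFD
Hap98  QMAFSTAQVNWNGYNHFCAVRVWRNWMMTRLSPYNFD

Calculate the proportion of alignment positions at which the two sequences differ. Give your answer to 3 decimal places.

The sequences differ at positions 7 (H/A), 8 (C/Q), 10 (F/N), 13 (C/G), 14 (N/Y), 15 (T/N), 17 (G/F), 22 (Q/V), 24 (F/R), 25 (G/N), 27 (G/M), 30 (V/R), 31 (C/L).
There are 13 differences over 37 sites, so p = 13/37 = 0.351.

0.351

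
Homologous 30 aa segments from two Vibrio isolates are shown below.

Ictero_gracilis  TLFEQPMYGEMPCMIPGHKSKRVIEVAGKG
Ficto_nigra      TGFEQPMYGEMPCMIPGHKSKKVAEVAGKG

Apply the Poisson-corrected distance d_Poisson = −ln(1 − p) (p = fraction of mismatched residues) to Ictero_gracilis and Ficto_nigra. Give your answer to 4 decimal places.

0.1054

Mismatches occur at site 2 (L/G), site 22 (R/K), site 24 (I/A).
p = 3/30 = 0.100000.
d = −ln(1 − 0.100000) = −ln(0.900000) = 0.1054.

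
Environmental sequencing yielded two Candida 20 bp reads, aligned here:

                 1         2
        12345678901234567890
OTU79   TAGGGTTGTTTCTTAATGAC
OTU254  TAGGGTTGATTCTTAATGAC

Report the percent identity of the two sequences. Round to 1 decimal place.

Differing sites — 9:T/A.
19 of the 20 sites match, so the percent identity is 19/20 × 100 = 95.0%.

95.0%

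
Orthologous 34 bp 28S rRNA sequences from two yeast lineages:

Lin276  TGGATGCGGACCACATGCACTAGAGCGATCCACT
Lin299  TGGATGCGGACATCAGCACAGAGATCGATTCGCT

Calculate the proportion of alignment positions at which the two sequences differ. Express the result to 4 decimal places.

0.3235

Differing sites — 12:C/A; 13:A/T; 16:T/G; 17:G/C; 18:C/A; 19:A/C; 20:C/A; 21:T/G; 25:G/T; 30:C/T; 32:A/G.
There are 11 differences over 34 sites, so p = 11/34 = 0.3235.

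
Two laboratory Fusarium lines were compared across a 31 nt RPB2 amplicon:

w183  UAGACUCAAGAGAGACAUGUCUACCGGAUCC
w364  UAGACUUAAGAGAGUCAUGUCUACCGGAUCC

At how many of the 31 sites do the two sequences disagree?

Mismatches occur at site 7 (C→U), site 15 (A→U).
That gives 2 mismatches out of 31 aligned sites, so the Hamming distance is 2.

2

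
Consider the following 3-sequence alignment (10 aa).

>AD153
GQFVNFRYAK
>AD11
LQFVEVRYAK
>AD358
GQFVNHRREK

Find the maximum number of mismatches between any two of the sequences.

5

Pairwise Hamming distances:
  AD153 vs AD11: 3
  AD153 vs AD358: 3
  AD11 vs AD358: 5
The largest is 5, between AD11 and AD358.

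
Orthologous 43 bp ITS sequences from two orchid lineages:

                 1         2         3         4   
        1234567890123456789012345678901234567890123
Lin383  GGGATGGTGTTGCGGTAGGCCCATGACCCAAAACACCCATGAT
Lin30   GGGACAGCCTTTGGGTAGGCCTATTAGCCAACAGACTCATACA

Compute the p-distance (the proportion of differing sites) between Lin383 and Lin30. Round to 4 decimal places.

0.3488

Mismatches occur at site 5 (T/C), site 6 (G/A), site 8 (T/C), site 9 (G/C), site 12 (G/T), site 13 (C/G), site 22 (C/T), site 25 (G/T), site 27 (C/G), site 32 (A/C), site 34 (C/G), site 37 (C/T), site 41 (G/A), site 42 (A/C), site 43 (T/A).
There are 15 differences over 43 sites, so p = 15/43 = 0.3488.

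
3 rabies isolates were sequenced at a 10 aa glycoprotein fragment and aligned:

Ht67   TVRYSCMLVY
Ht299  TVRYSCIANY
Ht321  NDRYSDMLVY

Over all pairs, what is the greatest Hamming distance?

6

Pairwise Hamming distances:
  Ht67 vs Ht299: 3
  Ht67 vs Ht321: 3
  Ht299 vs Ht321: 6
The largest is 6, between Ht299 and Ht321.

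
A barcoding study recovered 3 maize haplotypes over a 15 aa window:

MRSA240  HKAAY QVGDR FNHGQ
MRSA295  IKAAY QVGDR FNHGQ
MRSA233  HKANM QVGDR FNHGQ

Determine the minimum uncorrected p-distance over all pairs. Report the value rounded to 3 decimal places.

Pairwise Hamming distances:
  MRSA240 vs MRSA295: 1
  MRSA240 vs MRSA233: 2
  MRSA295 vs MRSA233: 3
The smallest is 1 mismatch, between MRSA240 and MRSA295; p = 1/15 = 0.067.

0.067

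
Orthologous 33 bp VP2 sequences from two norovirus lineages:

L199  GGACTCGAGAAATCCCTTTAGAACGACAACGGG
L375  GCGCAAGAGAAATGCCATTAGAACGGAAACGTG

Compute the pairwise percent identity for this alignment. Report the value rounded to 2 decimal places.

72.73%

Mismatches occur at site 2 (G↔C), site 3 (A↔G), site 5 (T↔A), site 6 (C↔A), site 14 (C↔G), site 17 (T↔A), site 26 (A↔G), site 27 (C↔A), site 32 (G↔T).
24 of the 33 sites match, so the percent identity is 24/33 × 100 = 72.73%.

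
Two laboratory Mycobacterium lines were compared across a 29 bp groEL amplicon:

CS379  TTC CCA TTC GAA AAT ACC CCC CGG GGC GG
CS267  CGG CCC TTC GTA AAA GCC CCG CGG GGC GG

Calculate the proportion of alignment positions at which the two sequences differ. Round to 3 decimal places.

The sequences differ at positions 1 (T/C), 2 (T/G), 3 (C/G), 6 (A/C), 11 (A/T), 15 (T/A), 16 (A/G), 21 (C/G).
There are 8 differences over 29 sites, so p = 8/29 = 0.276.

0.276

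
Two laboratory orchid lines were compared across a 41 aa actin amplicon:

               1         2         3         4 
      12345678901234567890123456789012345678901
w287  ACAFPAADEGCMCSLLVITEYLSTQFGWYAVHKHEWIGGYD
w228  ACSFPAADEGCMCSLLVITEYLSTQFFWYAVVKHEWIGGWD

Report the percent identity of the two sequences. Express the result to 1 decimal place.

90.2%

Mismatches occur at site 3 (A↔S), site 27 (G↔F), site 32 (H↔V), site 40 (Y↔W).
37 of the 41 sites match, so the percent identity is 37/41 × 100 = 90.2%.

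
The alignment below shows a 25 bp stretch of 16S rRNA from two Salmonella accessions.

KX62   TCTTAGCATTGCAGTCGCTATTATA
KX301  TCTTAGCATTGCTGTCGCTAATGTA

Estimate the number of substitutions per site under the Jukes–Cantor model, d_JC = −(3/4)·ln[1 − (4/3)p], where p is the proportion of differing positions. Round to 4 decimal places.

0.1308

Mismatches occur at site 13 (A→T), site 21 (T→A), site 23 (A→G).
p = 3/25 = 0.120000.
d = −0.75 · ln(1 − (4/3)·0.120000) = −0.75 · ln(0.840000) = −0.75 · (-0.174353) = 0.1308.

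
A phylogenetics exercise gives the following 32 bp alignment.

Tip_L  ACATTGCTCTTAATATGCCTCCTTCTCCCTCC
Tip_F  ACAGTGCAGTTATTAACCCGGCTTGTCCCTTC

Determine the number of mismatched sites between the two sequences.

The sequences differ at positions 4 (T/G), 8 (T/A), 9 (C/G), 13 (A/T), 16 (T/A), 17 (G/C), 20 (T/G), 21 (C/G), 25 (C/G), 31 (C/T).
That gives 10 mismatches out of 32 aligned sites, so the Hamming distance is 10.

10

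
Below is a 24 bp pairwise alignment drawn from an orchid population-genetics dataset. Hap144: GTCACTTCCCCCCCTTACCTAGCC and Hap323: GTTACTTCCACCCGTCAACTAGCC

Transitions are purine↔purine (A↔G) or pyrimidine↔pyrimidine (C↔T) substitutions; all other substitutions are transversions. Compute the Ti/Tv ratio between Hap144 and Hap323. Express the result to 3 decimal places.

0.667

The sequences differ at positions 3 (C/T, transition), 10 (C/A, transversion), 14 (C/G, transversion), 16 (T/C, transition), 18 (C/A, transversion).
Of the 5 differences, 2 transitions and 3 transversions, so Ti/Tv = 2/3 = 0.667.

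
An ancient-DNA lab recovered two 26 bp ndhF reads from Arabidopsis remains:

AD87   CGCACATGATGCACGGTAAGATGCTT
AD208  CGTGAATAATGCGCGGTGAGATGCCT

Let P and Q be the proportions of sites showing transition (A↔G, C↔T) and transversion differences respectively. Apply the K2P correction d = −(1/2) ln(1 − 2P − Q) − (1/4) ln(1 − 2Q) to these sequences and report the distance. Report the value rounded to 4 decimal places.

0.3666

Mismatches occur at site 3 (C/T, transition), site 4 (A/G, transition), site 5 (C/A, transversion), site 8 (G/A, transition), site 13 (A/G, transition), site 18 (A/G, transition), site 25 (T/C, transition).
Of the 7 differences, 6 transitions and 1 transversion over 26 sites: P = 6/26 = 0.230769, Q = 1/26 = 0.038462.
d = −0.5·ln(0.500000) − 0.25·ln(0.923076) = −0.5·(-0.693147) − 0.25·(-0.080044) = 0.3666.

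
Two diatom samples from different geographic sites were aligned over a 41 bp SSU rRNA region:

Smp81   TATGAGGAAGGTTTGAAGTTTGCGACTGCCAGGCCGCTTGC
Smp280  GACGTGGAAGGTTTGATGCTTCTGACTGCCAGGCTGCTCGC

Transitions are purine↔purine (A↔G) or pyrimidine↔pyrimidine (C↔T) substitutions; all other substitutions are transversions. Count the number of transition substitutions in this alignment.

5

Mismatches occur at site 1 (T→G, transversion), site 3 (T→C, transition), site 5 (A→T, transversion), site 17 (A→T, transversion), site 19 (T→C, transition), site 22 (G→C, transversion), site 23 (C→T, transition), site 35 (C→T, transition), site 39 (T→C, transition).
Of the 9 differences, 5 transitions and 4 transversions, so the answer is 5.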